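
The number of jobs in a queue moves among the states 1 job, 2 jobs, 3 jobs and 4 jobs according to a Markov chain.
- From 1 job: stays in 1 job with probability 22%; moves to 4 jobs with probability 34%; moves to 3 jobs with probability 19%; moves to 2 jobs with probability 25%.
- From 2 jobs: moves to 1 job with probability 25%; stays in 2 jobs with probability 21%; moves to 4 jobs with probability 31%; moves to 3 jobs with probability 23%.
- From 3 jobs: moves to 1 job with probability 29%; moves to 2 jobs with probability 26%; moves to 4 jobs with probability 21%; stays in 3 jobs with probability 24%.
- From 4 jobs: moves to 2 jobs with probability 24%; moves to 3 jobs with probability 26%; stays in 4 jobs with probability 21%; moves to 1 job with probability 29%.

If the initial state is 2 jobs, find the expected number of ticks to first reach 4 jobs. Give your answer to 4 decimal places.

3.3861

Let t(s) be the expected number of ticks to first reach 4 jobs from state s, with t(4 jobs) = 0. Conditioning on the first tick:
t(1 job) = 1 + 0.22·t(1 job) + 0.25·t(2 jobs) + 0.19·t(3 jobs)
t(2 jobs) = 1 + 0.25·t(1 job) + 0.21·t(2 jobs) + 0.23·t(3 jobs)
t(3 jobs) = 1 + 0.29·t(1 job) + 0.26·t(2 jobs) + 0.24·t(3 jobs)
Solving: t(1 job) = 3.2744, t(2 jobs) = 3.3861, t(3 jobs) = 3.7236.
Expected ticks from 2 jobs to 4 jobs: 3.3861.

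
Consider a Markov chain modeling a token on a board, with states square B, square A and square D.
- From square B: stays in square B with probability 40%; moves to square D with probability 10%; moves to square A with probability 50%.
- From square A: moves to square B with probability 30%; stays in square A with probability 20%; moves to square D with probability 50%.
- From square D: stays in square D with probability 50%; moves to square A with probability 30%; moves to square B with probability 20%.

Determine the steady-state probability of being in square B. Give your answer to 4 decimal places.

0.2907

Let the stationary distribution be π with π = πP and π_1 + π_2 + π_3 = 1.
π_1 = 0.4·π_1 + 0.3·π_2 + 0.2·π_3
π_2 = 0.5·π_1 + 0.2·π_2 + 0.3·π_3
Solving with the normalization constraint gives π = (0.2907, 0.3256, 0.3837).
So the stationary probability of square B is 0.2907.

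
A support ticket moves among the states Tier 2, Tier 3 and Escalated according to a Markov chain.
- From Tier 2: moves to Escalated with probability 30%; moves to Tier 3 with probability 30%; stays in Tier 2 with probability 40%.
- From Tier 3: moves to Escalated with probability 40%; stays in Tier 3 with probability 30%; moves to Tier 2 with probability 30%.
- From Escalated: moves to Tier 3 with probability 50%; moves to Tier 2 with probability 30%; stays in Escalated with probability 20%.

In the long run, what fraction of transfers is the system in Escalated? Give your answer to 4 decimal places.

0.3056

Let the stationary distribution be π with π = πP and π_1 + π_2 + π_3 = 1.
π_1 = 0.4·π_1 + 0.3·π_2 + 0.3·π_3
π_2 = 0.3·π_1 + 0.3·π_2 + 0.5·π_3
Solving with the normalization constraint gives π = (0.3333, 0.3611, 0.3056).
So the stationary probability of Escalated is 0.3056.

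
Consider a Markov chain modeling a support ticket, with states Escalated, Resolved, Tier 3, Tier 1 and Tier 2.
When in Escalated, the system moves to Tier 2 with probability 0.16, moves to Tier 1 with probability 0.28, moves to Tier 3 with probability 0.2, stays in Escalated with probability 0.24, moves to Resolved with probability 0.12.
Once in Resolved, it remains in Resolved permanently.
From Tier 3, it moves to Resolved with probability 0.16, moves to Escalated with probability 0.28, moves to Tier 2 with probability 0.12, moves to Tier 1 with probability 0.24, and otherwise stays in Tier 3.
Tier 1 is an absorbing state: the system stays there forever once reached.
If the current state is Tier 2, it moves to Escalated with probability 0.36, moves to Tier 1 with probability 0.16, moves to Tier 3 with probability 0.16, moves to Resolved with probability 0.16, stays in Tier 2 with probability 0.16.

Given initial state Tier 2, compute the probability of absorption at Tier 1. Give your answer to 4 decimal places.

0.5888

Let h(s) be the probability of absorption at Tier 1 starting from transient state s. Then h(Tier 1) = 1 and h(Resolved) = 0. By first-step analysis:
h(Escalated) = 0.24·h(Escalated) + 0.12·0 + 0.2·h(Tier 3) + 0.28·1 + 0.16·h(Tier 2)
h(Tier 3) = 0.28·h(Escalated) + 0.16·0 + 0.2·h(Tier 3) + 0.24·1 + 0.12·h(Tier 2)
h(Tier 2) = 0.36·h(Escalated) + 0.16·0 + 0.16·h(Tier 3) + 0.16·1 + 0.16·h(Tier 2)
Solving: h(Escalated) = 0.6549, h(Tier 3) = 0.6175, h(Tier 2) = 0.5888.
Starting from Tier 2, the probability is 0.5888.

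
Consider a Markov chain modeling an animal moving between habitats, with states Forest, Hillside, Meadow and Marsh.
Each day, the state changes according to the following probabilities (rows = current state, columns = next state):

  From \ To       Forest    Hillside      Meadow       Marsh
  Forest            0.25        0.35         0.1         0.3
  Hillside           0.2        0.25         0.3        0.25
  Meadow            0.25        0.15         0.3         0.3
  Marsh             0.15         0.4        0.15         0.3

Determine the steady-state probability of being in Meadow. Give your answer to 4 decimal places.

Let the stationary distribution be π with π = πP and π_1 + π_2 + π_3 + π_4 = 1.
π_1 = 0.25·π_1 + 0.2·π_2 + 0.25·π_3 + 0.15·π_4
π_2 = 0.35·π_1 + 0.25·π_2 + 0.15·π_3 + 0.4·π_4
π_3 = 0.1·π_1 + 0.3·π_2 + 0.3·π_3 + 0.15·π_4
Solving with the normalization constraint gives π = (0.2069, 0.2919, 0.2158, 0.2854).
So the stationary probability of Meadow is 0.2158.

0.2158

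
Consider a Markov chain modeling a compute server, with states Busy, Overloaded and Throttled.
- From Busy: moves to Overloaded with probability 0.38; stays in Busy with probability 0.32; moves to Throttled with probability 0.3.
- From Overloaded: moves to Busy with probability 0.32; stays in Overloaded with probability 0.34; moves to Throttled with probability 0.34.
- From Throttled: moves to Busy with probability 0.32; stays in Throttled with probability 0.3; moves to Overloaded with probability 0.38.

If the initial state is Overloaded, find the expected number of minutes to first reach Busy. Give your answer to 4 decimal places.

Let t(s) be the expected number of minutes to first reach Busy from state s, with t(Busy) = 0. Conditioning on the first minute:
t(Overloaded) = 1 + 0.34·t(Overloaded) + 0.34·t(Throttled)
t(Throttled) = 1 + 0.38·t(Overloaded) + 0.3·t(Throttled)
Solving: t(Overloaded) = 3.1250, t(Throttled) = 3.1250.
Expected minutes from Overloaded to Busy: 3.1250.

3.1250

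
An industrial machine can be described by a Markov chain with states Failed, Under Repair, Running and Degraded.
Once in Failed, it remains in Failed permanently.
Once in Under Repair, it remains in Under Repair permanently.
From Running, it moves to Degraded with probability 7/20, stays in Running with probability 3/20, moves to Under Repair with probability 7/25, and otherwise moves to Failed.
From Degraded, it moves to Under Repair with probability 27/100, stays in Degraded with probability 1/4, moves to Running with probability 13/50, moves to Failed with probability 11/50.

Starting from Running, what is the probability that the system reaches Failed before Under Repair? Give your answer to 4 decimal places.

Let h(s) be the probability of absorption at Failed starting from transient state s. Then h(Failed) = 1 and h(Under Repair) = 0. By first-step analysis:
h(Running) = 0.22·1 + 0.28·0 + 0.15·h(Running) + 0.35·h(Degraded)
h(Degraded) = 0.22·1 + 0.27·0 + 0.26·h(Running) + 0.25·h(Degraded)
Solving: h(Running) = 0.4428, h(Degraded) = 0.4468.
Starting from Running, the probability is 0.4428.

0.4428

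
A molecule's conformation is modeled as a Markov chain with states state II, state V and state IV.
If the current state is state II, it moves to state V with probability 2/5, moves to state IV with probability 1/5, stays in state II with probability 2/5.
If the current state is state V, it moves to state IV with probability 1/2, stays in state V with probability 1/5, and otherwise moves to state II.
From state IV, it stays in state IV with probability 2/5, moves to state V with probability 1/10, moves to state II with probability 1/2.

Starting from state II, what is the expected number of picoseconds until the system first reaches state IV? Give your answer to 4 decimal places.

Let t(s) be the expected number of picoseconds to first reach state IV from state s, with t(state IV) = 0. Conditioning on the first picosecond:
t(state II) = 1 + 0.4·t(state II) + 0.4·t(state V)
t(state V) = 1 + 0.3·t(state II) + 0.2·t(state V)
Solving: t(state II) = 3.3333, t(state V) = 2.5000.
Expected picoseconds from state II to state IV: 3.3333.

3.3333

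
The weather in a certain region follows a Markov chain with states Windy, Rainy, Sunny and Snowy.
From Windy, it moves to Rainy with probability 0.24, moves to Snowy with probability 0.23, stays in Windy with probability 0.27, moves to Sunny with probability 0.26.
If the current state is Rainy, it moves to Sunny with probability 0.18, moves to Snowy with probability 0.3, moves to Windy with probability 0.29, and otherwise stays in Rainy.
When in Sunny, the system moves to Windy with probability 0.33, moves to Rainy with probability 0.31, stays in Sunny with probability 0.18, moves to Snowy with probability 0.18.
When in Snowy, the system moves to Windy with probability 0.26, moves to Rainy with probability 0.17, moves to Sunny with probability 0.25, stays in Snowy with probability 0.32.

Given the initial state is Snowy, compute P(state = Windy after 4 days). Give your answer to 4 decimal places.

Propagate the distribution vector 4 days from Snowy.
After 0 days: (0.0000, 0.0000, 0.0000, 1.0000)
After 1 day: (0.2600, 0.1700, 0.2500, 0.3200)
After 2 days: (0.2852, 0.2334, 0.2232, 0.2582)
After 3 days: (0.2855, 0.2352, 0.2209, 0.2584)
After 4 days: (0.2854, 0.2350, 0.2209, 0.2587)
P(in Windy after 4 days) = 0.2854

0.2854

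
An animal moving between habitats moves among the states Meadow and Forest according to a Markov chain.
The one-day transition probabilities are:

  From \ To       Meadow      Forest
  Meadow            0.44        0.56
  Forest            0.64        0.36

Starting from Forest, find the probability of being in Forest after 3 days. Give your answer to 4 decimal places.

0.4624

Propagate the distribution vector 3 days from Forest.
After 0 days: (0.0000, 1.0000)
After 1 day: (0.6400, 0.3600)
After 2 days: (0.5120, 0.4880)
After 3 days: (0.5376, 0.4624)
P(in Forest after 3 days) = 0.4624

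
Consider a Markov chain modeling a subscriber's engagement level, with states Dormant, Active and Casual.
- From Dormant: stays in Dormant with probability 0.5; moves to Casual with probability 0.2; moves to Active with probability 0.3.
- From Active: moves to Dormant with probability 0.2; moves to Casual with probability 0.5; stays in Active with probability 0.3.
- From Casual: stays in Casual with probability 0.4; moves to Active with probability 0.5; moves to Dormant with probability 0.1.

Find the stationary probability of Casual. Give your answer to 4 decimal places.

0.3919

Let the stationary distribution be π with π = πP and π_1 + π_2 + π_3 = 1.
π_1 = 0.5·π_1 + 0.2·π_2 + 0.1·π_3
π_2 = 0.3·π_1 + 0.3·π_2 + 0.5·π_3
Solving with the normalization constraint gives π = (0.2297, 0.3784, 0.3919).
So the stationary probability of Casual is 0.3919.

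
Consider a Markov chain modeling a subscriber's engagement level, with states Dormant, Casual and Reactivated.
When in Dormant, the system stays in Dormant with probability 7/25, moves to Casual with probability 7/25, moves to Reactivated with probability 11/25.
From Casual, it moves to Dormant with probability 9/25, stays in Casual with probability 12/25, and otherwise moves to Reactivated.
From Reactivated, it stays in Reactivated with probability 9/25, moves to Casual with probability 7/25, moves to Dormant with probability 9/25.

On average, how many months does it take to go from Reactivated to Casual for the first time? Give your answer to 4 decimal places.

3.5714

Let t(s) be the expected number of months to first reach Casual from state s, with t(Casual) = 0. Conditioning on the first month:
t(Dormant) = 1 + 0.28·t(Dormant) + 0.44·t(Reactivated)
t(Reactivated) = 1 + 0.36·t(Dormant) + 0.36·t(Reactivated)
Solving: t(Dormant) = 3.5714, t(Reactivated) = 3.5714.
Expected months from Reactivated to Casual: 3.5714.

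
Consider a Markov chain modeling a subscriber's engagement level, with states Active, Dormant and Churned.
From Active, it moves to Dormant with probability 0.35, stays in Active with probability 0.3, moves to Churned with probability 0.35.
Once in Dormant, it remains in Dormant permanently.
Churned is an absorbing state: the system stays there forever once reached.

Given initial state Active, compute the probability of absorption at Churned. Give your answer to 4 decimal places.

0.5000

Let h(s) be the probability of absorption at Churned starting from transient state s. Then h(Churned) = 1 and h(Dormant) = 0. By first-step analysis:
h(Active) = 0.3·h(Active) + 0.35·0 + 0.35·1
Solving: h(Active) = 0.5000.
Starting from Active, the probability is 0.5000.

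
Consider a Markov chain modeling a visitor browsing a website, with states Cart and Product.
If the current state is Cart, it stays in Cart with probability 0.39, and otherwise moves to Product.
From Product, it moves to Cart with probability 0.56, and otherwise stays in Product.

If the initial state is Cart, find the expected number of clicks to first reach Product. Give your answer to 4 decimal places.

Let t(s) be the expected number of clicks to first reach Product from state s, with t(Product) = 0. Conditioning on the first click:
t(Cart) = 1 + 0.39·t(Cart)
Solving: t(Cart) = 1.6393.
Expected clicks from Cart to Product: 1.6393.

1.6393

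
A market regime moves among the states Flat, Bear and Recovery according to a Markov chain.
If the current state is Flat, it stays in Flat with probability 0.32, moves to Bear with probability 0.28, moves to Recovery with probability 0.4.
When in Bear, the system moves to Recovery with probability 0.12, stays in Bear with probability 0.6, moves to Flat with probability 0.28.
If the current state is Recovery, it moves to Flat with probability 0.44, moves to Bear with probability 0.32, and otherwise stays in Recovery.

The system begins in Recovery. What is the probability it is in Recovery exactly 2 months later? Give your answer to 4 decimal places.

0.2720

Sum over the intermediate state after 1 month:
P = P(Recovery→Flat)·P(Flat→Recovery) + P(Recovery→Bear)·P(Bear→Recovery) + P(Recovery→Recovery)·P(Recovery→Recovery)
  = 0.44×0.4 + 0.32×0.12 + 0.24×0.24
  = 0.1760 + 0.0384 + 0.0576 = 0.2720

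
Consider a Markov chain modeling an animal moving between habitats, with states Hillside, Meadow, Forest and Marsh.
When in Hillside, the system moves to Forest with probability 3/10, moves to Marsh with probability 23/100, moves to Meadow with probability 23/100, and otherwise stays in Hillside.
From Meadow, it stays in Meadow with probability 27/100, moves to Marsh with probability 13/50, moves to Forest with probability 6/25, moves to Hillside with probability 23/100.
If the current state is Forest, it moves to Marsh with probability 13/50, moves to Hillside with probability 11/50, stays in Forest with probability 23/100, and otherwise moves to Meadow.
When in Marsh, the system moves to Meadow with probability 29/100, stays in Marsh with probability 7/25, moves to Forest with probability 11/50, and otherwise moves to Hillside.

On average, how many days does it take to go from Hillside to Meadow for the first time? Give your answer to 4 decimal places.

3.8355

Let t(s) be the expected number of days to first reach Meadow from state s, with t(Meadow) = 0. Conditioning on the first day:
t(Hillside) = 1 + 0.24·t(Hillside) + 0.3·t(Forest) + 0.23·t(Marsh)
t(Forest) = 1 + 0.22·t(Hillside) + 0.23·t(Forest) + 0.26·t(Marsh)
t(Marsh) = 1 + 0.21·t(Hillside) + 0.22·t(Forest) + 0.28·t(Marsh)
Solving: t(Hillside) = 3.8355, t(Forest) = 3.6142, t(Marsh) = 3.6119.
Expected days from Hillside to Meadow: 3.8355.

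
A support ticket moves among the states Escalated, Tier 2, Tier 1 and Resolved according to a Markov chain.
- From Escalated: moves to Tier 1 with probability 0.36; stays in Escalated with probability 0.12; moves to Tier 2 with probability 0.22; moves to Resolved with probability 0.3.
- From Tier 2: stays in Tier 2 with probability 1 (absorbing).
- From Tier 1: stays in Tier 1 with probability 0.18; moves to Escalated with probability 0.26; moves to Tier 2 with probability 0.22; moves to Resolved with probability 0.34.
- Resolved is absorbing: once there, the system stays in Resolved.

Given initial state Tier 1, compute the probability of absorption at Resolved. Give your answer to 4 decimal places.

0.6006

Let h(s) be the probability of absorption at Resolved starting from transient state s. Then h(Resolved) = 1 and h(Tier 2) = 0. By first-step analysis:
h(Escalated) = 0.12·h(Escalated) + 0.22·0 + 0.36·h(Tier 1) + 0.3·1
h(Tier 1) = 0.26·h(Escalated) + 0.22·0 + 0.18·h(Tier 1) + 0.34·1
Solving: h(Escalated) = 0.5866, h(Tier 1) = 0.6006.
Starting from Tier 1, the probability is 0.6006.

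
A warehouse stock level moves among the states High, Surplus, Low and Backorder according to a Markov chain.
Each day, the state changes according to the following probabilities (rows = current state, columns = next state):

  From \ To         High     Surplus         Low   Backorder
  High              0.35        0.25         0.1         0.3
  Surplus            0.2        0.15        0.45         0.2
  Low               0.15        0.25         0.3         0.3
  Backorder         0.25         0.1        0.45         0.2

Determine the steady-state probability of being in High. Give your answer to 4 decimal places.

Let the stationary distribution be π with π = πP and π_1 + π_2 + π_3 + π_4 = 1.
π_1 = 0.35·π_1 + 0.2·π_2 + 0.15·π_3 + 0.25·π_4
π_2 = 0.25·π_1 + 0.15·π_2 + 0.25·π_3 + 0.1·π_4
π_3 = 0.1·π_1 + 0.45·π_2 + 0.3·π_3 + 0.45·π_4
Solving with the normalization constraint gives π = (0.2314, 0.1925, 0.3209, 0.2552).
So the stationary probability of High is 0.2314.

0.2314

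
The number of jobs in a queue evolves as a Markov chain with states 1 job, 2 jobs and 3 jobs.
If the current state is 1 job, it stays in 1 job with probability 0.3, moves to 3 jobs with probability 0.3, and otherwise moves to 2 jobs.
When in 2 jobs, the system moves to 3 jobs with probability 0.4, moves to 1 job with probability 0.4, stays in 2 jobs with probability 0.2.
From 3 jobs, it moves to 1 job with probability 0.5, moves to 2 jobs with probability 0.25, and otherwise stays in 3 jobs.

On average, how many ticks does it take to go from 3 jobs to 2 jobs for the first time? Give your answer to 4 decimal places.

3.2000

Let t(s) be the expected number of ticks to first reach 2 jobs from state s, with t(2 jobs) = 0. Conditioning on the first tick:
t(1 job) = 1 + 0.3·t(1 job) + 0.3·t(3 jobs)
t(3 jobs) = 1 + 0.5·t(1 job) + 0.25·t(3 jobs)
Solving: t(1 job) = 2.8000, t(3 jobs) = 3.2000.
Expected ticks from 3 jobs to 2 jobs: 3.2000.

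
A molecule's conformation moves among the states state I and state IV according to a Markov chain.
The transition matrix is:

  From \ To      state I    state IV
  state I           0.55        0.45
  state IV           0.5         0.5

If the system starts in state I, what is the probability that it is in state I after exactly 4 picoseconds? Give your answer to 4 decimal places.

Propagate the distribution vector 4 picoseconds from state I.
After 0 picoseconds: (1.0000, 0.0000)
After 1 picosecond: (0.5500, 0.4500)
After 2 picoseconds: (0.5275, 0.4725)
After 3 picoseconds: (0.5264, 0.4736)
After 4 picoseconds: (0.5263, 0.4737)
P(in state I after 4 picoseconds) = 0.5263

0.5263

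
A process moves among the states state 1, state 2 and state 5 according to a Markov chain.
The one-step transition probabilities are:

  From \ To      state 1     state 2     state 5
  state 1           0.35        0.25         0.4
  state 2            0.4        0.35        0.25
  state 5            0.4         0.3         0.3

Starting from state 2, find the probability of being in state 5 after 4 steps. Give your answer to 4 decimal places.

Propagate the distribution vector 4 steps from state 2.
After 0 steps: (0.0000, 1.0000, 0.0000)
After 1 step: (0.4000, 0.3500, 0.2500)
After 2 steps: (0.3800, 0.2975, 0.3225)
After 3 steps: (0.3810, 0.2959, 0.3231)
After 4 steps: (0.3810, 0.2957, 0.3233)
P(in state 5 after 4 steps) = 0.3233

0.3233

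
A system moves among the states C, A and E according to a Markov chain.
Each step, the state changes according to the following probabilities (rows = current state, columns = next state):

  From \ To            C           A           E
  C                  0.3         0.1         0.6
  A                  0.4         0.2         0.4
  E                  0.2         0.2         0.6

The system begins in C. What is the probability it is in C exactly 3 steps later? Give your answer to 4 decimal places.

Propagate the distribution vector 3 steps from C.
After 0 steps: (1.0000, 0.0000, 0.0000)
After 1 step: (0.3000, 0.1000, 0.6000)
After 2 steps: (0.2500, 0.1700, 0.5800)
After 3 steps: (0.2590, 0.1750, 0.5660)
P(in C after 3 steps) = 0.2590

0.2590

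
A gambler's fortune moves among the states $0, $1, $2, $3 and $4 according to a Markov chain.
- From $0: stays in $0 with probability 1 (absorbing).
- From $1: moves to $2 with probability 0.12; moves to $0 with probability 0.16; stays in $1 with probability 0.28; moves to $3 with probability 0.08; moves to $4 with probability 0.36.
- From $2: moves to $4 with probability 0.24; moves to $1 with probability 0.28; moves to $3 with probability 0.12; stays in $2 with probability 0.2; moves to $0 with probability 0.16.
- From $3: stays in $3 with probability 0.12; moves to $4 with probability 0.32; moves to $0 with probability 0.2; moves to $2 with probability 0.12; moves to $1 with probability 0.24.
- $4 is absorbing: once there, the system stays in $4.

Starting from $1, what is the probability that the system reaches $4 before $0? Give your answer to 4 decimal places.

0.6757

Let h(s) be the probability of absorption at $4 starting from transient state s. Then h($4) = 1 and h($0) = 0. By first-step analysis:
h($1) = 0.16·0 + 0.28·h($1) + 0.12·h($2) + 0.08·h($3) + 0.36·1
h($2) = 0.16·0 + 0.28·h($1) + 0.2·h($2) + 0.12·h($3) + 0.24·1
h($3) = 0.2·0 + 0.24·h($1) + 0.12·h($2) + 0.12·h($3) + 0.32·1
Solving: h($1) = 0.6757, h($2) = 0.6316, h($3) = 0.6341.
Starting from $1, the probability is 0.6757.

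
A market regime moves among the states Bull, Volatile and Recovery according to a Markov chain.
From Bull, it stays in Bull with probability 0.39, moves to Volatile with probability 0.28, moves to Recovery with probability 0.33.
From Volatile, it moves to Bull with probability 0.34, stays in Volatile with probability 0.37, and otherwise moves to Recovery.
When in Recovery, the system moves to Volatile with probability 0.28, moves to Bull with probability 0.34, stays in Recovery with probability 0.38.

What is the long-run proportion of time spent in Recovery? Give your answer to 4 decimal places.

Let the stationary distribution be π with π = πP and π_1 + π_2 + π_3 = 1.
π_1 = 0.39·π_1 + 0.34·π_2 + 0.34·π_3
π_2 = 0.28·π_1 + 0.37·π_2 + 0.28·π_3
Solving with the normalization constraint gives π = (0.3579, 0.3077, 0.3344).
So the stationary probability of Recovery is 0.3344.

0.3344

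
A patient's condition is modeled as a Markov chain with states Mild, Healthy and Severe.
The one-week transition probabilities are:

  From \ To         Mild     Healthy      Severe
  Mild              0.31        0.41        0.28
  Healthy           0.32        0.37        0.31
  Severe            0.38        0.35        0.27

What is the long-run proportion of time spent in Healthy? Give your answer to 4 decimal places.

0.3776

Let the stationary distribution be π with π = πP and π_1 + π_2 + π_3 = 1.
π_1 = 0.31·π_1 + 0.32·π_2 + 0.38·π_3
π_2 = 0.41·π_1 + 0.37·π_2 + 0.35·π_3
Solving with the normalization constraint gives π = (0.3340, 0.3776, 0.2884).
So the stationary probability of Healthy is 0.3776.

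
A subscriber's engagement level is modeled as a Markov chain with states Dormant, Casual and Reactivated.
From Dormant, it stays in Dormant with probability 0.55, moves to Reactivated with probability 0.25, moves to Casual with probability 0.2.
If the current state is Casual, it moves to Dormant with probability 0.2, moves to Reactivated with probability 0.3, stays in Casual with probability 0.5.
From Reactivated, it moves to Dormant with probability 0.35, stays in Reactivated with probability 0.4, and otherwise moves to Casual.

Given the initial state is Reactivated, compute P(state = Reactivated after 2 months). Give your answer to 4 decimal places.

0.3225

Sum over the intermediate state after 1 month:
P = P(Reactivated→Dormant)·P(Dormant→Reactivated) + P(Reactivated→Casual)·P(Casual→Reactivated) + P(Reactivated→Reactivated)·P(Reactivated→Reactivated)
  = 0.35×0.25 + 0.25×0.3 + 0.4×0.4
  = 0.0875 + 0.0750 + 0.1600 = 0.3225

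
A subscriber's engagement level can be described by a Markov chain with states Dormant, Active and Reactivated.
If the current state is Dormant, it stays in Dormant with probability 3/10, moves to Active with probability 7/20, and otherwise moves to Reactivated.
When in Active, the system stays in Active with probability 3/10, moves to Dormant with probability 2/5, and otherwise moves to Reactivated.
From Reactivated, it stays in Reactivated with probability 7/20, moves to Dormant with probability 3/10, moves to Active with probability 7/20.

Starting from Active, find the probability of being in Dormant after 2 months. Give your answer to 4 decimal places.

Sum over the intermediate state after 1 month:
P = P(Active→Dormant)·P(Dormant→Dormant) + P(Active→Active)·P(Active→Dormant) + P(Active→Reactivated)·P(Reactivated→Dormant)
  = 0.4×0.3 + 0.3×0.4 + 0.3×0.3
  = 0.1200 + 0.1200 + 0.0900 = 0.3300

0.3300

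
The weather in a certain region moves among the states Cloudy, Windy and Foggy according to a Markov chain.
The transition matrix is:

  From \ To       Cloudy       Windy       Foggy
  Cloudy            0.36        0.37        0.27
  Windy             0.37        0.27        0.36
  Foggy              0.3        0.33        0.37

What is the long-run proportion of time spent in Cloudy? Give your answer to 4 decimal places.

Let the stationary distribution be π with π = πP and π_1 + π_2 + π_3 = 1.
π_1 = 0.36·π_1 + 0.37·π_2 + 0.3·π_3
π_2 = 0.37·π_1 + 0.27·π_2 + 0.33·π_3
Solving with the normalization constraint gives π = (0.3433, 0.3243, 0.3324).
So the stationary probability of Cloudy is 0.3433.

0.3433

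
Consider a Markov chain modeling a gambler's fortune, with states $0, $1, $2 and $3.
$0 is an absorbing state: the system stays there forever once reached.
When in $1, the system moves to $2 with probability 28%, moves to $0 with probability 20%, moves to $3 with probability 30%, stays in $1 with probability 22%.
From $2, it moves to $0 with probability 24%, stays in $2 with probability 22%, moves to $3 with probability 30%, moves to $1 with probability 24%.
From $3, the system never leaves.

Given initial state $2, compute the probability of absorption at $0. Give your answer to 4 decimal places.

0.4346

Let h(s) be the probability of absorption at $0 starting from transient state s. Then h($0) = 1 and h($3) = 0. By first-step analysis:
h($1) = 0.2·1 + 0.22·h($1) + 0.28·h($2) + 0.3·0
h($2) = 0.24·1 + 0.24·h($1) + 0.22·h($2) + 0.3·0
Solving: h($1) = 0.4124, h($2) = 0.4346.
Starting from $2, the probability is 0.4346.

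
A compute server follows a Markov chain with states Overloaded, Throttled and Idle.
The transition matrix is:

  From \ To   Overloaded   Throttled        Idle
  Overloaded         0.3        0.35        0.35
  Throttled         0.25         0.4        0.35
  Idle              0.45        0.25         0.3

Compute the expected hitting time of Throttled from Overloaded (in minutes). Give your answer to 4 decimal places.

3.1579

Let t(s) be the expected number of minutes to first reach Throttled from state s, with t(Throttled) = 0. Conditioning on the first minute:
t(Overloaded) = 1 + 0.3·t(Overloaded) + 0.35·t(Idle)
t(Idle) = 1 + 0.45·t(Overloaded) + 0.3·t(Idle)
Solving: t(Overloaded) = 3.1579, t(Idle) = 3.4586.
Expected minutes from Overloaded to Throttled: 3.1579.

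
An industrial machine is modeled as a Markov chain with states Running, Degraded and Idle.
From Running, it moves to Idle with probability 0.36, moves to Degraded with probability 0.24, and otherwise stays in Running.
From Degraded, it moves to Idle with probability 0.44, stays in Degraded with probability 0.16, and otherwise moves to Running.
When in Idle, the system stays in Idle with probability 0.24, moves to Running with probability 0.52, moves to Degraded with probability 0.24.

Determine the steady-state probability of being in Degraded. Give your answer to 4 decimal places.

0.2222

Let the stationary distribution be π with π = πP and π_1 + π_2 + π_3 = 1.
π_1 = 0.4·π_1 + 0.4·π_2 + 0.52·π_3
π_2 = 0.24·π_1 + 0.16·π_2 + 0.24·π_3
Solving with the normalization constraint gives π = (0.4405, 0.2222, 0.3373).
So the stationary probability of Degraded is 0.2222.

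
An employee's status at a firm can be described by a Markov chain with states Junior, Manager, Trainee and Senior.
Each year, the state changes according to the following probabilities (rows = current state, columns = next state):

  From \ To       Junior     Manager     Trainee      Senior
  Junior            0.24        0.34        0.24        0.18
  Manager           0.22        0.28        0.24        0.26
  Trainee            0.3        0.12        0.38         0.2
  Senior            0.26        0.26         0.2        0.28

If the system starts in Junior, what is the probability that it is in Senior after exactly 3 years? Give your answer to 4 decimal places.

Propagate the distribution vector 3 years from Junior.
After 0 years: (1.0000, 0.0000, 0.0000, 0.0000)
After 1 year: (0.2400, 0.3400, 0.2400, 0.1800)
After 2 years: (0.2512, 0.2524, 0.2664, 0.2300)
After 3 years: (0.2555, 0.2478, 0.2681, 0.2285)
P(in Senior after 3 years) = 0.2285

0.2285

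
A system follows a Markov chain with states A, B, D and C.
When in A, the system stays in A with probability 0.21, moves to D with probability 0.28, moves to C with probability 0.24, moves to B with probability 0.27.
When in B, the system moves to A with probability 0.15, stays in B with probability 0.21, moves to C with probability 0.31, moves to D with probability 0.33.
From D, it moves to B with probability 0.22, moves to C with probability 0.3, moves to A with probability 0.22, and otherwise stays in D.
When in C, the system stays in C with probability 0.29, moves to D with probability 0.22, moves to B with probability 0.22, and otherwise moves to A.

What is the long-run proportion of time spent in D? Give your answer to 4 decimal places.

0.2689

Let the stationary distribution be π with π = πP and π_1 + π_2 + π_3 + π_4 = 1.
π_1 = 0.21·π_1 + 0.15·π_2 + 0.22·π_3 + 0.27·π_4
π_2 = 0.27·π_1 + 0.21·π_2 + 0.22·π_3 + 0.22·π_4
π_3 = 0.28·π_1 + 0.33·π_2 + 0.26·π_3 + 0.22·π_4
Solving with the normalization constraint gives π = (0.2162, 0.2285, 0.2689, 0.2865).
So the stationary probability of D is 0.2689.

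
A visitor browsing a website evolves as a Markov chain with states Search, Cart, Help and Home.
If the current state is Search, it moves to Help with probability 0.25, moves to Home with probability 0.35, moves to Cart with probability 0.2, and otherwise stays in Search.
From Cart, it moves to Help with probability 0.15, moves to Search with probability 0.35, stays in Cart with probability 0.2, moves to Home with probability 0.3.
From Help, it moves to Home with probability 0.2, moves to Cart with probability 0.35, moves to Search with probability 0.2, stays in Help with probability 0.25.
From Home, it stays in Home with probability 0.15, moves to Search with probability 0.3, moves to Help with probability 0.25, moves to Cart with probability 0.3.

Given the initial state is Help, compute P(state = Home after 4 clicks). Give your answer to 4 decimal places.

0.2527

Propagate the distribution vector 4 clicks from Help.
After 0 clicks: (0.0000, 0.0000, 1.0000, 0.0000)
After 1 click: (0.2000, 0.3500, 0.2500, 0.2000)
After 2 clicks: (0.2725, 0.2575, 0.2150, 0.2550)
After 3 clicks: (0.2641, 0.2578, 0.2243, 0.2539)
After 4 clicks: (0.2641, 0.2590, 0.2242, 0.2527)
P(in Home after 4 clicks) = 0.2527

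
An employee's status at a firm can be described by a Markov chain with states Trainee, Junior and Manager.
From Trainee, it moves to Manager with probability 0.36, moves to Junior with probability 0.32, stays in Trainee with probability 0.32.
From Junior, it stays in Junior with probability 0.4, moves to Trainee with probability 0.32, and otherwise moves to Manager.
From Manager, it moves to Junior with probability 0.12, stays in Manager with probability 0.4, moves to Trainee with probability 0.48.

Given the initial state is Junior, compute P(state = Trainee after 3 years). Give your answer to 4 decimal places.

Propagate the distribution vector 3 years from Junior.
After 0 years: (0.0000, 1.0000, 0.0000)
After 1 year: (0.3200, 0.4000, 0.2800)
After 2 years: (0.3648, 0.2960, 0.3392)
After 3 years: (0.3743, 0.2758, 0.3499)
P(in Trainee after 3 years) = 0.3743

0.3743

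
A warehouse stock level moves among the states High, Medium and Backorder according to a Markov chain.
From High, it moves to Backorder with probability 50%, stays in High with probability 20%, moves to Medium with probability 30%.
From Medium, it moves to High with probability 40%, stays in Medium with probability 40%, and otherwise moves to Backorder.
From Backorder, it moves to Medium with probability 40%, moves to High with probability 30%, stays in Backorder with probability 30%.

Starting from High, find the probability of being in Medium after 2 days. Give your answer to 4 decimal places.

Sum over the intermediate state after 1 day:
P = P(High→High)·P(High→Medium) + P(High→Medium)·P(Medium→Medium) + P(High→Backorder)·P(Backorder→Medium)
  = 0.2×0.3 + 0.3×0.4 + 0.5×0.4
  = 0.0600 + 0.1200 + 0.2000 = 0.3800

0.3800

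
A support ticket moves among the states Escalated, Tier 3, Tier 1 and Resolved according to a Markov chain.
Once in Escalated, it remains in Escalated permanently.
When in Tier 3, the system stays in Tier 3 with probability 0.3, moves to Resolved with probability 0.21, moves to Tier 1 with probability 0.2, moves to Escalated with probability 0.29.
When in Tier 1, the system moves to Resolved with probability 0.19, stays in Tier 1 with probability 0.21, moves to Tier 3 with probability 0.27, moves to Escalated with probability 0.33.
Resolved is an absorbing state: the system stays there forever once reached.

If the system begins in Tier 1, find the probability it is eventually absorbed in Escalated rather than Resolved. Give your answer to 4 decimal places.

0.6198

Let h(s) be the probability of absorption at Escalated starting from transient state s. Then h(Escalated) = 1 and h(Resolved) = 0. By first-step analysis:
h(Tier 3) = 0.29·1 + 0.3·h(Tier 3) + 0.2·h(Tier 1) + 0.21·0
h(Tier 1) = 0.33·1 + 0.27·h(Tier 3) + 0.21·h(Tier 1) + 0.19·0
Solving: h(Tier 3) = 0.5914, h(Tier 1) = 0.6198.
Starting from Tier 1, the probability is 0.6198.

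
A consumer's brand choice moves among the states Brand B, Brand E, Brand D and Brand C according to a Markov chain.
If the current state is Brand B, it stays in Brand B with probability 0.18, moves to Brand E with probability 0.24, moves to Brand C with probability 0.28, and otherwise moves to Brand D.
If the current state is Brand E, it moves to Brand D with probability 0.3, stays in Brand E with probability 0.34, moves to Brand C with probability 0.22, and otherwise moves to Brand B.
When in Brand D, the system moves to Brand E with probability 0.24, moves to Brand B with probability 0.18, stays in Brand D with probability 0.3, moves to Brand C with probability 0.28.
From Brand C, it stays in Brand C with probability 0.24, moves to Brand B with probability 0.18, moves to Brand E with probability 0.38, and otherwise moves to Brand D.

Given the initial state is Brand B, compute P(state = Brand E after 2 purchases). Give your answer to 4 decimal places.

0.3032

Propagate the distribution vector 2 purchases from Brand B.
After 0 purchases: (1.0000, 0.0000, 0.0000, 0.0000)
After 1 purchase: (0.1800, 0.2400, 0.3000, 0.2800)
After 2 purchases: (0.1704, 0.3032, 0.2720, 0.2544)
P(in Brand E after 2 purchases) = 0.3032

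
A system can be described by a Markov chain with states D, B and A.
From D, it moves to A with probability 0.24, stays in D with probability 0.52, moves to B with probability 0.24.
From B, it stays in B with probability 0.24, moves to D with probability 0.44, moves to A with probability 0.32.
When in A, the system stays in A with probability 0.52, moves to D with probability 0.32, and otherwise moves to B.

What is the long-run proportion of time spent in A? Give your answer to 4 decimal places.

Let the stationary distribution be π with π = πP and π_1 + π_2 + π_3 = 1.
π_1 = 0.52·π_1 + 0.44·π_2 + 0.32·π_3
π_2 = 0.24·π_1 + 0.24·π_2 + 0.16·π_3
Solving with the normalization constraint gives π = (0.4317, 0.2115, 0.3568).
So the stationary probability of A is 0.3568.

0.3568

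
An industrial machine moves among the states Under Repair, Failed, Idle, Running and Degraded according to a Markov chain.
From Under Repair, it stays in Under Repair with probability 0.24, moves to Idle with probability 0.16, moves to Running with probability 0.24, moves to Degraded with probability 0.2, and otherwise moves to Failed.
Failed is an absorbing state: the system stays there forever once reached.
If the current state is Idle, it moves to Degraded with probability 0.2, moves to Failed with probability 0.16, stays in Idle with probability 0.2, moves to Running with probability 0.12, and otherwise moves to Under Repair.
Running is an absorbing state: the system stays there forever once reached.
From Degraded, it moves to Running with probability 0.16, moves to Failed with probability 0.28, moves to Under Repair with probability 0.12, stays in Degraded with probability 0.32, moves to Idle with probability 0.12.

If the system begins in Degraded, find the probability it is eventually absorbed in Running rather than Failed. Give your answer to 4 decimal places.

0.4083

Let h(s) be the probability of absorption at Running starting from transient state s. Then h(Running) = 1 and h(Failed) = 0. By first-step analysis:
h(Under Repair) = 0.24·h(Under Repair) + 0.16·0 + 0.16·h(Idle) + 0.24·1 + 0.2·h(Degraded)
h(Idle) = 0.32·h(Under Repair) + 0.16·0 + 0.2·h(Idle) + 0.12·1 + 0.2·h(Degraded)
h(Degraded) = 0.12·h(Under Repair) + 0.28·0 + 0.12·h(Idle) + 0.16·1 + 0.32·h(Degraded)
Solving: h(Under Repair) = 0.5201, h(Idle) = 0.4601, h(Degraded) = 0.4083.
Starting from Degraded, the probability is 0.4083.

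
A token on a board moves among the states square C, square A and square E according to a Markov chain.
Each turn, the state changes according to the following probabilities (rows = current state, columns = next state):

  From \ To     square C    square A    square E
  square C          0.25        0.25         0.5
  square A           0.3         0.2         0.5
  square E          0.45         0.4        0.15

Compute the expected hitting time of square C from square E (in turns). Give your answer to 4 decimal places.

2.5000

Let t(s) be the expected number of turns to first reach square C from state s, with t(square C) = 0. Conditioning on the first turn:
t(square A) = 1 + 0.2·t(square A) + 0.5·t(square E)
t(square E) = 1 + 0.4·t(square A) + 0.15·t(square E)
Solving: t(square A) = 2.8125, t(square E) = 2.5000.
Expected turns from square E to square C: 2.5000.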